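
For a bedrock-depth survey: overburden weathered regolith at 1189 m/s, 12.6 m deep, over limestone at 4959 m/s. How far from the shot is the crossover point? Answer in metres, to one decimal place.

θ_c = arcsin(1189/4959) = 13.87°, so cos θ_c = 0.9708 and tᵢ = 2h cos θ_c/V₁ = 0.0206 s.
At crossover x/V₁ = x/V₂ + tᵢ ⇒ x = tᵢ/(1/V₁ − 1/V₂) = 0.02058/(8.4104e-04 − 2.0165e-04) = 32.18 m.

32.2 m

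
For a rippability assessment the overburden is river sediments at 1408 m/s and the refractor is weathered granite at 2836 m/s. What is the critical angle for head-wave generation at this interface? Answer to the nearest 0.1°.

29.8°

At critical incidence the refracted ray runs along the interface (θ₂ = 90°), so sin θ_c = V₁/V₂.
θ_c = arcsin(1408/2836) = arcsin 0.4965 = 29.77°.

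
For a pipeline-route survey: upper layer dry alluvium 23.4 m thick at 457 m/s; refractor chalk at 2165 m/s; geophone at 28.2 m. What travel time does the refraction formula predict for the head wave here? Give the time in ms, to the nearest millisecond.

113 ms

t = x/V₂ + 2h·√(V₂²−V₁²)/(V₁V₂).
√(V₂²−V₁²) = √(2165²−457²) = 2116.2 m/s; delay term = 2·23.4·2116.2/(457·2165) = 0.10010 s.
t = 28.2/2165 + 0.10010 = 0.11312 s.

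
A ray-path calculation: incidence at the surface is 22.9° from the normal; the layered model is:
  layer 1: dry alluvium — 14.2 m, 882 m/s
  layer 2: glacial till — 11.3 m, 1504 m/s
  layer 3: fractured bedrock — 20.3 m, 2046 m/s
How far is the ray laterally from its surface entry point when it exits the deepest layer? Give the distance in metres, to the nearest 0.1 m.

58.6 m

Ray parameter p = sin 22.9° / 882 m/s = 4.4118e-04 s/m.
Layer 1: θ = 22.90°; offset = 14.2·tan 22.90° = 5.998 m.
Layer 2: sin θ = p·1504 = 0.6635 → θ = 41.57°; offset = 11.3·tan 41.57° = 10.022 m.
Layer 3: sin θ = p·2046 = 0.9027 → θ = 64.51°; offset = 20.3·tan 64.51° = 42.579 m.
Summing the layer offsets gives 58.600 m.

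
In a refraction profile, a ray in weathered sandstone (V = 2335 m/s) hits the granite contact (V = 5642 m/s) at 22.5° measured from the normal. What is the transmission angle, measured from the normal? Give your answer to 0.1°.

67.6°

Snell's law: sin θ₂ = (V₂/V₁)·sin θ₁ = (5642/2335)·sin 22.5° = 0.9247.
θ₂ = sin⁻¹(0.9247) = 67.62° (from vertical).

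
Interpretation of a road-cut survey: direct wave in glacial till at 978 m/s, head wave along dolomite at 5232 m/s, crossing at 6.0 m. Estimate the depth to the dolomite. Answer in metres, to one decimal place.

x_cross = 2h·√((V₂+V₁)/(V₂−V₁)) → h = x_cross / (2·√((V₂+V₁)/(V₂−V₁))).
√((V₂+V₁)/(V₂−V₁)) = √((5232+978)/(5232−978)) = 1.2082.
h = 6.0 / (2·1.2082) = 2.48 m.

2.5 m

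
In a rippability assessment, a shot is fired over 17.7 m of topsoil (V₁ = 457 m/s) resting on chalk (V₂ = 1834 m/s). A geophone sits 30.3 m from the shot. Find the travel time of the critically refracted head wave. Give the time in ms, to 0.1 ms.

91.5 ms

θ_c = arcsin(V₁/V₂) = arcsin(457/1834) = 14.43°, cos θ_c = 0.9685.
Intercept time tᵢ = 2h cos θ_c / V₁ = 2·17.7·0.9685/457 = 0.07502 s.
t = x/V₂ + tᵢ = 30.3/1834 + 0.07502 = 0.09154 s.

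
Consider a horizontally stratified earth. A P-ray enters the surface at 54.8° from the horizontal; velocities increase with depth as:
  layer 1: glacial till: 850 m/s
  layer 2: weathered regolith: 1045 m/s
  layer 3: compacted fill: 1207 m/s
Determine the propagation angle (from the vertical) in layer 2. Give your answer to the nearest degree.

45°

From the normal: θ₁ = 90° − 54.8° = 35.2°.
Ray parameter p = sin 35.2° / 850 = 6.7816e-04 s/m.
sin θ_2 = p·V_2 = 6.7816e-04 × 1045 = 0.7087.
θ_2 = 45.13° from the vertical.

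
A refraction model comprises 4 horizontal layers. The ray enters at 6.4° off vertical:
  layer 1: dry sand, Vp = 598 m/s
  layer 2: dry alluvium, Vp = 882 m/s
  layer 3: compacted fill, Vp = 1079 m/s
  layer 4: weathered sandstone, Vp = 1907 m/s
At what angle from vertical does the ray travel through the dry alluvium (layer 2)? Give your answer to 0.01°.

9.46°

Ray parameter p = sin 6.4° / 598 = 1.8640e-04 s/m.
sin θ_2 = p·V_2 = 1.8640e-04 × 882 = 0.1644.
θ_2 = 9.46° from the vertical.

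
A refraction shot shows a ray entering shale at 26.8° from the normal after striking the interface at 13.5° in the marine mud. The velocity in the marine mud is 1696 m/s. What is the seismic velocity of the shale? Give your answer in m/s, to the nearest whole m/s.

3276 m/s

sin 13.5° = 0.2334; sin 26.8° = 0.4509.
V₂ = V₁·(sin θ₂/sin θ₁) = 1696·(0.4509/0.2334) = 3275.66 m/s.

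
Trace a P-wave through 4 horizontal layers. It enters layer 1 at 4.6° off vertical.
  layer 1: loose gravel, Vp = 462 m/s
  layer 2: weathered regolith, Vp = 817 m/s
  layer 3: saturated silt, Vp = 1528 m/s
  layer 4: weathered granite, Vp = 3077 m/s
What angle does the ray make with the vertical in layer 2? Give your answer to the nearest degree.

8°

Ray parameter p = sin 4.6° / 462 = 1.7359e-04 s/m.
sin θ_2 = p·V_2 = 1.7359e-04 × 817 = 0.1418.
θ_2 = arcsin 0.1418 = 8.15°.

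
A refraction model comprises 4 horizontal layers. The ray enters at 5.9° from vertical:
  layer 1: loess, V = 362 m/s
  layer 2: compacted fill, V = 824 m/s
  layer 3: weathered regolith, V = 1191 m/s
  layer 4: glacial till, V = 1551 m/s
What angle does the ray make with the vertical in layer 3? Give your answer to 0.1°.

Ray parameter p = sin 5.9° / 362 = 2.8396e-04 s/m.
sin θ_3 = p·V_3 = 2.8396e-04 × 1191 = 0.3382.
θ_3 = 19.77° from the vertical.

19.8°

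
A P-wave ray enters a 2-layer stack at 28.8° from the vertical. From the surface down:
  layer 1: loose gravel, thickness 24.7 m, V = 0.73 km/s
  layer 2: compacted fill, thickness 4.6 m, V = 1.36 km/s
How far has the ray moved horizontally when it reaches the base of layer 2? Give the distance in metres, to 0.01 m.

22.94 m

Apply Snell's law at each interface; in layer i the horizontal offset is hᵢ·tan θᵢ.
Layer 1: θ = 28.80°; offset = 24.7·tan 28.80° = 13.5789 m.
Layer 2: sin θ = 1.36·sin 28.8°/0.73 = 0.8975, θ = 63.83°; offset = 4.6·tan 63.83° = 9.3621 m.
Summing the layer offsets gives 22.9410 m.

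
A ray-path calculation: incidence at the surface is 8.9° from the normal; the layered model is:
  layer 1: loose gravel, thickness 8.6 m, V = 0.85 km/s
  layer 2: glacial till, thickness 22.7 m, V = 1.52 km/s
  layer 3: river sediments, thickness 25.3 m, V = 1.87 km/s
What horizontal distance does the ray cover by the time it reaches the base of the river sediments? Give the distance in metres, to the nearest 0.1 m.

17.0 m

Ray parameter p = sin 8.9° / 0.85 km/s = 1.8201e-01 s/km.
Layer 1: θ = 8.90°; offset = 8.6·tan 8.90° = 1.347 m.
Layer 2: sin θ = p·1.52 = 0.2767 → θ = 16.06°; offset = 22.7·tan 16.06° = 6.535 m.
Layer 3: sin θ = p·1.87 = 0.3404 → θ = 19.90°; offset = 25.3·tan 19.90° = 9.158 m.
Σ offsets = 17.040 m.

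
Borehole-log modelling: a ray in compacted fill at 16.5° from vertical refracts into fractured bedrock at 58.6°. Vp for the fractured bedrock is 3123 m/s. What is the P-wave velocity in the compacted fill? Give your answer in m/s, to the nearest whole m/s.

Snell's law: sin 16.5°/V₁ = sin 58.6°/V₂.
V₁ = V₂·sin 16.5°/sin 58.6° = 3123 × 0.3327 = 1039.16 m/s.

1039 m/s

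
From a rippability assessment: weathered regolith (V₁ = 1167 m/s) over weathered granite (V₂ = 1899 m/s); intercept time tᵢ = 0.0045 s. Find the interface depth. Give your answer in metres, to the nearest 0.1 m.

3.3 m

h = tᵢ·V₁·V₂ / (2·√(V₂²−V₁²)).
√(V₂²−V₁²) = √(1899² − 1167²) = 1498.1 m/s.
h = 0.0045 s × 1167 × 1899 / (2 × 1498.1) = 3.33 m.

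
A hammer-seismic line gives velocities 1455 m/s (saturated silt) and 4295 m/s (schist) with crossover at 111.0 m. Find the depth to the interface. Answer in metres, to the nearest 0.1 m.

39.0 m

x_cross = 2h·√((V₂+V₁)/(V₂−V₁)) → h = x_cross / (2·√((V₂+V₁)/(V₂−V₁))).
√((V₂+V₁)/(V₂−V₁)) = √((4295+1455)/(4295−1455)) = 1.4229.
h = 111.0 / (2·1.4229) = 39.00 m.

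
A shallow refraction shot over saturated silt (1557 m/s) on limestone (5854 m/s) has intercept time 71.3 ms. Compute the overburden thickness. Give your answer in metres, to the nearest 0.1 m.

h = tᵢ·V₁·V₂ / (2·√(V₂²−V₁²)).
√(V₂²−V₁²) = √(5854² − 1557²) = 5643.1 m/s.
h = 0.0713 s × 1557 × 5854 / (2 × 5643.1) = 57.58 m.

57.6 m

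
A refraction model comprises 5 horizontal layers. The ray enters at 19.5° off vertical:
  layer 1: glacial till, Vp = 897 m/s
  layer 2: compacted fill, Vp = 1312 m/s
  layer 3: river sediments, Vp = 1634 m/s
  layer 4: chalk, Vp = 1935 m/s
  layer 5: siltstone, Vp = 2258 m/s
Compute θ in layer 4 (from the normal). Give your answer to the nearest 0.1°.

Snell's law across each interface conserves sin θ / V, so sin θ_4 = V_4·sin θ₁/V₁.
sin θ_4 = 1935 × sin 19.5° / 897 = 0.7201.
θ_4 = arcsin 0.7201 = 46.06°.

46.1°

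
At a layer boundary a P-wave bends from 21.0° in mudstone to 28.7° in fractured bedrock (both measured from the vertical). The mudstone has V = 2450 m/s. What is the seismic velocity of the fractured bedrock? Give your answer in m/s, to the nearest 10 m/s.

Snell's law: sin 21.0°/V₁ = sin 28.7°/V₂.
V₂ = V₁·sin 28.7°/sin 21.0° = 2450 × 1.3400 = 3283.07 m/s.

3280 m/s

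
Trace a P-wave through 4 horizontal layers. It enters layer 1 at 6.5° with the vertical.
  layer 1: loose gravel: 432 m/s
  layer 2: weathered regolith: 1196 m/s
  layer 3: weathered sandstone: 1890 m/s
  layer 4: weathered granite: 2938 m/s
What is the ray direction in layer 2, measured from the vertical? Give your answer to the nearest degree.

Ray parameter p = sin 6.5° / 432 = 2.6204e-04 s/m.
sin θ_2 = p·V_2 = 2.6204e-04 × 1196 = 0.3134.
θ_2 = arcsin 0.3134 = 18.26°.

18°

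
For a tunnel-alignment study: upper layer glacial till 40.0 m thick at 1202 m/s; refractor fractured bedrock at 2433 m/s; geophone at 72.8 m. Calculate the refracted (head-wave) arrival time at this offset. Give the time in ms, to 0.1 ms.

87.8 ms

θ_c = arcsin(V₁/V₂) = arcsin(1202/2433) = 29.61°, cos θ_c = 0.8694.
Intercept time tᵢ = 2h cos θ_c / V₁ = 2·40.0·0.8694/1202 = 0.05787 s.
t = x/V₂ + tᵢ = 72.8/2433 + 0.05787 = 0.08779 s.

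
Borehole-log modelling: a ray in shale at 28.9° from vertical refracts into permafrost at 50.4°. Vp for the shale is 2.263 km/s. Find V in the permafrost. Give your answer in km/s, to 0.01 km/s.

3.61 km/s

sin 28.9° = 0.4833; sin 50.4° = 0.7705.
V₂ = V₁·(sin θ₂/sin θ₁) = 2.263·(0.7705/0.4833) = 3.61 km/s.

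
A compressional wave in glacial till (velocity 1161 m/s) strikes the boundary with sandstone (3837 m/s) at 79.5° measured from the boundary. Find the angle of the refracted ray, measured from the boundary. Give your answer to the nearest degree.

Angle from the normal: 90° − 79.5° = 10.5°.
Snell's law: sin θ₂ = (V₂/V₁)·sin θ₁ = (3837/1161)·sin 10.5° = 0.6023.
θ₂ = arcsin 0.6023 = 37.03° from the normal.
From the interface: 90° − 37.03° = 52.97°.

53°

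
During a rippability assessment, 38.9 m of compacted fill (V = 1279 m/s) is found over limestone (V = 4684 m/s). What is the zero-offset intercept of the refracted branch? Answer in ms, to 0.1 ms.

58.5 ms

tᵢ = 2h·√(V₂²−V₁²)/(V₁V₂).
√(V₂²−V₁²) = √(4684²−1279²) = 4506.0 m/s.
tᵢ = 2·38.9·4506.0/(1279·4684) = 0.05852 s.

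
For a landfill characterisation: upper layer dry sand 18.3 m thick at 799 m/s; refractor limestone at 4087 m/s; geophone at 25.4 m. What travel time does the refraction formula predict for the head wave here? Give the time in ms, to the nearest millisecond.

θ_c = arcsin(V₁/V₂) = arcsin(799/4087) = 11.27°, cos θ_c = 0.9807.
Intercept time tᵢ = 2h cos θ_c / V₁ = 2·18.3·0.9807/799 = 0.04492 s.
t = x/V₂ + tᵢ = 25.4/4087 + 0.04492 = 0.05114 s.

51 ms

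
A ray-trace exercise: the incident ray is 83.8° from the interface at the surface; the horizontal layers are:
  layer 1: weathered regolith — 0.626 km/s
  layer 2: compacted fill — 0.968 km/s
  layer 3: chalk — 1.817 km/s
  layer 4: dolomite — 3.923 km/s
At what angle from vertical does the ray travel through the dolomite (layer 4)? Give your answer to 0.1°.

42.6°

From the normal: θ₁ = 90° − 83.8° = 6.2°.
Ray parameter p = sin 6.2° / 0.626 = 1.7252e-01 s/km.
sin θ_4 = p·V_4 = 1.7252e-01 × 3.923 = 0.6768.
θ_4 = arcsin 0.6768 = 42.59°.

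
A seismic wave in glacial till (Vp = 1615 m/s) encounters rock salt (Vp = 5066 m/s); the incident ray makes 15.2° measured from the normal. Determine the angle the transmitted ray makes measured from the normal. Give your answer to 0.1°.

Snell's law: sin θ₂ = (V₂/V₁)·sin θ₁ = (5066/1615)·sin 15.2° = 0.8224.
θ₂ = arcsin 0.8224 = 55.33° from the normal.

55.3°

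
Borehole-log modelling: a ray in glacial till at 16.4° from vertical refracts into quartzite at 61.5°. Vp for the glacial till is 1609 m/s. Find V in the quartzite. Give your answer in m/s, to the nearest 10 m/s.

5010 m/s

Snell's law: sin 16.4°/V₁ = sin 61.5°/V₂.
V₂ = V₁·sin 61.5°/sin 16.4° = 1609 × 3.1126 = 5008.18 m/s.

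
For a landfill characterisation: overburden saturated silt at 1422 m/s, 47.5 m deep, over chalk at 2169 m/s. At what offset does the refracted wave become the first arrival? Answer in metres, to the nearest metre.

208 m

θ_c = arcsin(1422/2169) = 40.97°, so cos θ_c = 0.7551 and tᵢ = 2h cos θ_c/V₁ = 0.0504 s.
At crossover x/V₁ = x/V₂ + tᵢ ⇒ x = tᵢ/(1/V₁ − 1/V₂) = 0.05045/(7.0323e-04 − 4.6104e-04) = 208.29 m.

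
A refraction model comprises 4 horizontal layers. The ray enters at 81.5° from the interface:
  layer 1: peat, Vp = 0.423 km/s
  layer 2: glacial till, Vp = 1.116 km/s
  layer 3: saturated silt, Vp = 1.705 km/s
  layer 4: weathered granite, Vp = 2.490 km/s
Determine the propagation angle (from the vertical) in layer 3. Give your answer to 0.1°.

36.6°

From the normal: θ₁ = 90° − 81.5° = 8.5°.
Snell's law across each interface conserves sin θ / V, so sin θ_3 = V_3·sin θ₁/V₁.
sin θ_3 = 1.705 × sin 8.5° / 0.423 = 0.5958.
θ_3 = 36.57° from the vertical.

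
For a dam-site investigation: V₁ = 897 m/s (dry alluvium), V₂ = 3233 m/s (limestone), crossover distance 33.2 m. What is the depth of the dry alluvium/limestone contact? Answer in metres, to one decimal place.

x_cross = 2h·√((V₂+V₁)/(V₂−V₁)) → h = x_cross / (2·√((V₂+V₁)/(V₂−V₁))).
√((V₂+V₁)/(V₂−V₁)) = √((3233+897)/(3233−897)) = 1.3297.
h = 33.2 / (2·1.3297) = 12.48 m.

12.5 m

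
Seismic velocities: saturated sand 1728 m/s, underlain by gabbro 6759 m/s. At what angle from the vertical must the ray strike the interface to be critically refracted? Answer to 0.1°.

14.8°

Critical incidence: sin θ_c = V₁/V₂ = 1728/6759 = 0.2557.
θ_c = arcsin 0.2557 = 14.81°.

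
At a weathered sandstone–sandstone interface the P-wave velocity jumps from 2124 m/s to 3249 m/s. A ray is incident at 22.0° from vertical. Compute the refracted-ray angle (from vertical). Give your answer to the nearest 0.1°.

sin θ₁/V₁ = sin θ₂/V₂ ⇒ sin θ₂ = 3249·sin 22.0°/2124 = 3249·0.3746/2124 = 0.5730.
θ₂ = arcsin 0.5730 = 34.96° from the normal.

35.0°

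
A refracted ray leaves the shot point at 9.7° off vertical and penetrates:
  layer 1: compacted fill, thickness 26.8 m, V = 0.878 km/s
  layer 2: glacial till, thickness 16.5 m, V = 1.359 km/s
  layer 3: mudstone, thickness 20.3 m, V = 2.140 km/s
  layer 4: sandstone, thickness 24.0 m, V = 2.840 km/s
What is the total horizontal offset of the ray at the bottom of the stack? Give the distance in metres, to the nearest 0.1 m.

33.8 m

Apply Snell's law at each interface; in layer i the horizontal offset is hᵢ·tan θᵢ.
Layer 1: θ = 9.70°; offset = 26.8·tan 9.70° = 4.581 m.
Layer 2: sin θ = 1.359·sin 9.7°/0.878 = 0.2608, θ = 15.12°; offset = 16.5·tan 15.12° = 4.457 m.
Layer 3: sin θ = 2.140·sin 9.7°/0.878 = 0.4107, θ = 24.25°; offset = 20.3·tan 24.25° = 9.143 m.
Layer 4: sin θ = 2.840·sin 9.7°/0.878 = 0.5450, θ = 33.02°; offset = 24.0·tan 33.02° = 15.600 m.
Σ offsets = 33.782 m.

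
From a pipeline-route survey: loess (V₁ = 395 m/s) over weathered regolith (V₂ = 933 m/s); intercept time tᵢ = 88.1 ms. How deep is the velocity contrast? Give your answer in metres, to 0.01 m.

θ_c = arcsin(395/933) = 25.05°; cos θ_c = 0.9060.
tᵢ = 2h cos θ_c/V₁ ⇒ h = tᵢ·V₁/(2 cos θ_c) = 0.0881·395/(2·0.9060) = 19.21 m.

19.21 m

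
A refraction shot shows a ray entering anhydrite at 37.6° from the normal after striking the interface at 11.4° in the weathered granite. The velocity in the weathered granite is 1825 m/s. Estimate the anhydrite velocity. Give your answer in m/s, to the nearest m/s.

sin 11.4° = 0.1977; sin 37.6° = 0.6101.
V₂ = V₁·(sin θ₂/sin θ₁) = 1825·(0.6101/0.1977) = 5633.56 m/s.

5634 m/s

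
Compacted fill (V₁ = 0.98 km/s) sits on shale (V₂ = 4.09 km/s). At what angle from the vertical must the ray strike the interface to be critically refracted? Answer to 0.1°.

Critical incidence: sin θ_c = V₁/V₂ = 0.98/4.09 = 0.2396.
θ_c = arcsin 0.2396 = 13.86°.

13.9°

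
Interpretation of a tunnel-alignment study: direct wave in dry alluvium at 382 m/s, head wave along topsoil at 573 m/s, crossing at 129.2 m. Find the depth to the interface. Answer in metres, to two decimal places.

x_cross = 2h·√((V₂+V₁)/(V₂−V₁)) → h = x_cross / (2·√((V₂+V₁)/(V₂−V₁))).
√((V₂+V₁)/(V₂−V₁)) = √((573+382)/(573−382)) = 2.2361.
h = 129.2 / (2·2.2361) = 28.89 m.

28.89 m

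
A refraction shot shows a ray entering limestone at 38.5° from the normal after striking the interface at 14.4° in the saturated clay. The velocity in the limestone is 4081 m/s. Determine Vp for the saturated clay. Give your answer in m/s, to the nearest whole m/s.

1630 m/s

Snell's law: sin 14.4°/V₁ = sin 38.5°/V₂.
V₁ = V₂·sin 14.4°/sin 38.5° = 4081 × 0.3995 = 1630.33 m/s.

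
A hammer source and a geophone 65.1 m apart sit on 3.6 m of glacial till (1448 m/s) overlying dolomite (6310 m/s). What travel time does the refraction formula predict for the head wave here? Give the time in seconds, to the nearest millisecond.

t = x/V₂ + 2h·√(V₂²−V₁²)/(V₁V₂).
√(V₂²−V₁²) = √(6310²−1448²) = 6141.6 m/s; delay term = 2·3.6·6141.6/(1448·6310) = 0.00484 s.
t = 65.1/6310 + 0.00484 = 0.01516 s.

0.015 s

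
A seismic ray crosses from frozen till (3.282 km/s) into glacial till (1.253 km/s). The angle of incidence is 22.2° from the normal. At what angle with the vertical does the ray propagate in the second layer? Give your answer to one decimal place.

8.3°

sin θ₁/V₁ = sin θ₂/V₂ ⇒ sin θ₂ = 1.253·sin 22.2°/3.282 = 1.253·0.3778/3.282 = 0.1443.
θ₂ = arcsin 0.1443 = 8.29° from the normal.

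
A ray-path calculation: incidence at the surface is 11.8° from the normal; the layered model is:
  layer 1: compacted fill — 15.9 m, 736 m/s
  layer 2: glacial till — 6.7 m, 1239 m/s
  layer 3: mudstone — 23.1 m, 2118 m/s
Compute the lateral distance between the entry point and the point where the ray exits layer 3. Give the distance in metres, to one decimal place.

p = sin θ₁/V₁ = sin 11.8°/736 = 2.7785e-04 s/m is conserved through the stack.
Layer 1: θ = 11.80°; offset = 15.9·tan 11.80° = 3.322 m.
Layer 2: sin θ = p·1239 = 0.3443 → θ = 20.14°; offset = 6.7·tan 20.14° = 2.457 m.
Layer 3: sin θ = p·2118 = 0.5885 → θ = 36.05°; offset = 23.1·tan 36.05° = 16.814 m.
Σ offsets = 22.592 m.

22.6 m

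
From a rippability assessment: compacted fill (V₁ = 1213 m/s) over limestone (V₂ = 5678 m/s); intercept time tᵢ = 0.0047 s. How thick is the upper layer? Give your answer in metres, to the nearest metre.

h = tᵢ·V₁·V₂ / (2·√(V₂²−V₁²)).
√(V₂²−V₁²) = √(5678² − 1213²) = 5546.9 m/s.
h = 0.0047 s × 1213 × 5678 / (2 × 5546.9) = 2.92 m.

3 m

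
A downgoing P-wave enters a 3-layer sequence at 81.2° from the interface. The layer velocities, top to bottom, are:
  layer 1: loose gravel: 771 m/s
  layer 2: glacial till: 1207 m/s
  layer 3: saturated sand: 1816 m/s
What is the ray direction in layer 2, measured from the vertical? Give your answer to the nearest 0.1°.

From the normal: θ₁ = 90° − 81.2° = 8.8°.
Ray parameter p = sin 8.8° / 771 = 1.9843e-04 s/m.
sin θ_2 = p·V_2 = 1.9843e-04 × 1207 = 0.2395.
θ_2 = 13.86° from the vertical.

13.9°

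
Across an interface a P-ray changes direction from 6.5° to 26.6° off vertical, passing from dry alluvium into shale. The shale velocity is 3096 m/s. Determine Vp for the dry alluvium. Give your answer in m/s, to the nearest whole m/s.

783 m/s

Snell's law: sin 6.5°/V₁ = sin 26.6°/V₂.
V₁ = V₂·sin 6.5°/sin 26.6° = 3096 × 0.2528 = 782.74 m/s.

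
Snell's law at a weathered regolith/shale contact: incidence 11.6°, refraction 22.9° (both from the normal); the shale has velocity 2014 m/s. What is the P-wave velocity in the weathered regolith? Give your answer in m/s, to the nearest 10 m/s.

1040 m/s

Snell's law: sin 11.6°/V₁ = sin 22.9°/V₂.
V₁ = V₂·sin 11.6°/sin 22.9° = 2014 × 0.5167 = 1040.72 m/s.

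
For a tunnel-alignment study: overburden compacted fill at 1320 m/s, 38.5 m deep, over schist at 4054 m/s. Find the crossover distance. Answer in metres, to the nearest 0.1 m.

x_cross = 2h·√((V₂+V₁)/(V₂−V₁)).
(V₂+V₁)/(V₂−V₁) = (4054+1320)/(4054−1320) = 1.9656; √ = 1.4020.
x_cross = 2·38.5·1.4020 = 107.95 m.

108.0 m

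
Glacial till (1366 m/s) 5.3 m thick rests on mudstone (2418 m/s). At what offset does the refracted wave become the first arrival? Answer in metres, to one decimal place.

20.1 m

θ_c = arcsin(1366/2418) = 34.40°, so cos θ_c = 0.8251 and tᵢ = 2h cos θ_c/V₁ = 0.0064 s.
At crossover x/V₁ = x/V₂ + tᵢ ⇒ x = tᵢ/(1/V₁ − 1/V₂) = 0.00640/(7.3206e-04 − 4.1356e-04) = 20.10 m.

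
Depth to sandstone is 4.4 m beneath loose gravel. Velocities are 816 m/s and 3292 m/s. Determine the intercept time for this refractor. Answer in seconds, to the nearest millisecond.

tᵢ = 2h·√(V₂²−V₁²)/(V₁V₂).
√(V₂²−V₁²) = √(3292²−816²) = 3189.3 m/s.
tᵢ = 2·4.4·3189.3/(816·3292) = 0.01045 s.

0.010 s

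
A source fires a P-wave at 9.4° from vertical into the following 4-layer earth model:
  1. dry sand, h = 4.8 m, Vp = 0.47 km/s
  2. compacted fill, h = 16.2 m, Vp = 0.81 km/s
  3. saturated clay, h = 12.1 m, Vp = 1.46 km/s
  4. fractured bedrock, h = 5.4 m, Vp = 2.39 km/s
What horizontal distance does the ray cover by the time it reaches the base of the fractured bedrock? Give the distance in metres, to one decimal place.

20.7 m

Ray parameter p = sin 9.4° / 0.47 km/s = 3.4750e-01 s/km.
Layer 1: θ = 9.40°; offset = 4.8·tan 9.40° = 0.795 m.
Layer 2: sin θ = p·0.81 = 0.2815 → θ = 16.35°; offset = 16.2·tan 16.35° = 4.752 m.
Layer 3: sin θ = p·1.46 = 0.5074 → θ = 30.49°; offset = 12.1·tan 30.49° = 7.124 m.
Layer 4: sin θ = p·2.39 = 0.8305 → θ = 56.15°; offset = 5.4·tan 56.15° = 8.052 m.
Summing the layer offsets gives 20.723 m.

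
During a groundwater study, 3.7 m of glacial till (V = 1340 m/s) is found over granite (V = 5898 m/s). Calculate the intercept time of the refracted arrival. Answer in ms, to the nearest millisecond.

tᵢ = 2h·√(V₂²−V₁²)/(V₁V₂).
√(V₂²−V₁²) = √(5898²−1340²) = 5743.8 m/s.
tᵢ = 2·3.7·5743.8/(1340·5898) = 0.00538 s.

5 ms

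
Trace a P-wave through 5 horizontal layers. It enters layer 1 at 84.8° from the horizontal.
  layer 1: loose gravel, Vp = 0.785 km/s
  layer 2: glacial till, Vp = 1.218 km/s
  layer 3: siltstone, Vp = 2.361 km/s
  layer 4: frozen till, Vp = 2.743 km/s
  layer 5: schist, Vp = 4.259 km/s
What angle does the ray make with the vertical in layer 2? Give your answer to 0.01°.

From the normal: θ₁ = 90° − 84.8° = 5.2°.
Ray parameter p = sin 5.2° / 0.785 = 1.1546e-01 s/km.
sin θ_2 = p·V_2 = 1.1546e-01 × 1.218 = 0.1406.
θ_2 = arcsin 0.1406 = 8.08°.

8.08°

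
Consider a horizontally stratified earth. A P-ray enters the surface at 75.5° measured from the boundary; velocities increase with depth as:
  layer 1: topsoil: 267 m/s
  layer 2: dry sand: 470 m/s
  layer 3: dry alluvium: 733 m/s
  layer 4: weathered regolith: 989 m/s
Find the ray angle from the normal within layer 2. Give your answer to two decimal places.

From the normal: θ₁ = 90° − 75.5° = 14.5°.
Snell's law across each interface conserves sin θ / V, so sin θ_2 = V_2·sin θ₁/V₁.
sin θ_2 = 470 × sin 14.5° / 267 = 0.4407.
θ_2 = arcsin 0.4407 = 26.15°.

26.15°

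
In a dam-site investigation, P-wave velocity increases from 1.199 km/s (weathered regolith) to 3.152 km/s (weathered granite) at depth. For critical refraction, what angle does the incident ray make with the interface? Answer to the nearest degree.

68°

At critical incidence the refracted ray runs along the interface (θ₂ = 90°), so sin θ_c = V₁/V₂.
θ_c = arcsin(1.199/3.152) = arcsin 0.3804 = 22.36°.
Measured from the interface: 90° − 22.36° = 67.64°.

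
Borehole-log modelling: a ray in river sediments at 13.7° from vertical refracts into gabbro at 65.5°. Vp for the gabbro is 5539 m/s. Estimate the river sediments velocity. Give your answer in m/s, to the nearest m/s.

1442 m/s

Snell's law: sin 13.7°/V₁ = sin 65.5°/V₂.
V₁ = V₂·sin 13.7°/sin 65.5° = 5539 × 0.2603 = 1441.65 m/s.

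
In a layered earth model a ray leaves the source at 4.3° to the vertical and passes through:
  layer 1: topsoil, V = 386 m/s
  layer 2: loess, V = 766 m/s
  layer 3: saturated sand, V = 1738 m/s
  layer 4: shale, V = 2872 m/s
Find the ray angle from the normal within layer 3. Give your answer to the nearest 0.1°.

19.7°

Snell's law across each interface conserves sin θ / V, so sin θ_3 = V_3·sin θ₁/V₁.
sin θ_3 = 1738 × sin 4.3° / 386 = 0.3376.
θ_3 = arcsin 0.3376 = 19.73°.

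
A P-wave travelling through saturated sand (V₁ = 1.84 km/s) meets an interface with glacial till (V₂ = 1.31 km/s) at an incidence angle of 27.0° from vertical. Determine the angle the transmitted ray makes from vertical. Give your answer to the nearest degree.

Snell's law: sin θ₂ = (V₂/V₁)·sin θ₁ = (1.31/1.84)·sin 27.0° = 0.3232.
θ₂ = sin⁻¹(0.3232) = 18.86° (from vertical).

19°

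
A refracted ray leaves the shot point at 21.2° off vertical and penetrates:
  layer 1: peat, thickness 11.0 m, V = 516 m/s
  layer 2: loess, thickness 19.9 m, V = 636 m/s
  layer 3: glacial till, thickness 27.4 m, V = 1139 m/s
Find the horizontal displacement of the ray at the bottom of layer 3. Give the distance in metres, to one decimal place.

50.5 m

Ray parameter p = sin 21.2° / 516 m/s = 7.0082e-04 s/m.
Layer 1: θ = 21.20°; offset = 11.0·tan 21.20° = 4.267 m.
Layer 2: sin θ = p·636 = 0.4457 → θ = 26.47°; offset = 19.9·tan 26.47° = 9.909 m.
Layer 3: sin θ = p·1139 = 0.7982 → θ = 52.96°; offset = 27.4·tan 52.96° = 36.311 m.
Summing the layer offsets gives 50.486 m.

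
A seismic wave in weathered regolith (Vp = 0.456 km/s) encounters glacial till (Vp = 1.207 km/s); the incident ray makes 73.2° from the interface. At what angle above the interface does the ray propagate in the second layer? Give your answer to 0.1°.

Convert to the normal: θ₁ = 90° − 73.2° = 16.8°.
sin θ₁/V₁ = sin θ₂/V₂ ⇒ sin θ₂ = 1.207·sin 16.8°/0.456 = 1.207·0.2890/0.456 = 0.7650.
θ₂ = sin⁻¹(0.7650) = 49.91° (from vertical).
From the interface: 90° − 49.91° = 40.09°.

40.1°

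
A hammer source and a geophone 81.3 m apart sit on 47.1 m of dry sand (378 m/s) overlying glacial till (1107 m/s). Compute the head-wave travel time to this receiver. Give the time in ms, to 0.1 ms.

t = x/V₂ + 2h·√(V₂²−V₁²)/(V₁V₂).
√(V₂²−V₁²) = √(1107²−378²) = 1040.5 m/s; delay term = 2·47.1·1040.5/(378·1107) = 0.23423 s.
t = 81.3/1107 + 0.23423 = 0.30767 s.

307.7 ms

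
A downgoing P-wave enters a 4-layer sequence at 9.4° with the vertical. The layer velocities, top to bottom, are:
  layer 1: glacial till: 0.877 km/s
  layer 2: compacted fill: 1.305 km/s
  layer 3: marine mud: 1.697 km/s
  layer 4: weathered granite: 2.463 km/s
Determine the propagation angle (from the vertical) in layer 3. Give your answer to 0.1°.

Ray parameter p = sin 9.4° / 0.877 = 1.8623e-01 s/km.
sin θ_3 = p·V_3 = 1.8623e-01 × 1.697 = 0.3160.
θ_3 = 18.42° from the vertical.

18.4°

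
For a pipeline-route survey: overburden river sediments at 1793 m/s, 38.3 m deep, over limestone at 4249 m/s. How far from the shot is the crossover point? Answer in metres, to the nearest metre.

θ_c = arcsin(1793/4249) = 24.96°, so cos θ_c = 0.9066 and tᵢ = 2h cos θ_c/V₁ = 0.0387 s.
At crossover x/V₁ = x/V₂ + tᵢ ⇒ x = tᵢ/(1/V₁ − 1/V₂) = 0.03873/(5.5772e-04 − 2.3535e-04) = 120.14 m.

120 m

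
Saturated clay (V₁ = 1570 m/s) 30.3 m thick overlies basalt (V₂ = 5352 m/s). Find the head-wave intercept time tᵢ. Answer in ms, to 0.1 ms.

36.9 ms

θ_c = arcsin(V₁/V₂) = arcsin(1570/5352) = 17.06°; cos θ_c = 0.9560.
tᵢ = 2h·cos θ_c / V₁ = 2·30.3·0.9560 / 1570 = 0.03690 s.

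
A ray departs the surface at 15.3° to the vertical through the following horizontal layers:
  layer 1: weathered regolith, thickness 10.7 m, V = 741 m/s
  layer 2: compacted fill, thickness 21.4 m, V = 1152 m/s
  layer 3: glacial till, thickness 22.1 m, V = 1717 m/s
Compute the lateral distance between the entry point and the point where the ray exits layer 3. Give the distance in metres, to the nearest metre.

Apply Snell's law at each interface; in layer i the horizontal offset is hᵢ·tan θᵢ.
Layer 1: θ = 15.30°; offset = 10.7·tan 15.30° = 2.927 m.
Layer 2: sin θ = 1152·sin 15.3°/741 = 0.4102, θ = 24.22°; offset = 21.4·tan 24.22° = 9.626 m.
Layer 3: sin θ = 1717·sin 15.3°/741 = 0.6114, θ = 37.69°; offset = 22.1·tan 37.69° = 17.077 m.
Σ offsets = 29.630 m.

30 m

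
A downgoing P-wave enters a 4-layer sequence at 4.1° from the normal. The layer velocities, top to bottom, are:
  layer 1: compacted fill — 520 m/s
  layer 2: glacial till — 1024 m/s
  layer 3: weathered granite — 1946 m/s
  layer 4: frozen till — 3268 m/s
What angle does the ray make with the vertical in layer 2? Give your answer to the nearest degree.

8°

Ray parameter p = sin 4.1° / 520 = 1.3750e-04 s/m.
sin θ_2 = p·V_2 = 1.3750e-04 × 1024 = 0.1408.
θ_2 = 8.09° from the vertical.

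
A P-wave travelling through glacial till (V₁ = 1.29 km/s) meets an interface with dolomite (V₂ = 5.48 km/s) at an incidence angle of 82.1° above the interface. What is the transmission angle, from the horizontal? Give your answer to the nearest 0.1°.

54.3°

Angle from the normal: 90° − 82.1° = 7.9°.
Snell's law: sin θ₂ = (V₂/V₁)·sin θ₁ = (5.48/1.29)·sin 7.9° = 0.5839.
θ₂ = arcsin 0.5839 = 35.72° from the normal.
From the interface: 90° − 35.72° = 54.28°.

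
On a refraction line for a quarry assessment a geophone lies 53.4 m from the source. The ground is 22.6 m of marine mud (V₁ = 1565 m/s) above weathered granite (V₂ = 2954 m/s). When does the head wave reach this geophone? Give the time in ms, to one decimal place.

42.6 ms

t = x/V₂ + 2h·√(V₂²−V₁²)/(V₁V₂).
√(V₂²−V₁²) = √(2954²−1565²) = 2505.4 m/s; delay term = 2·22.6·2505.4/(1565·2954) = 0.02450 s.
t = 53.4/2954 + 0.02450 = 0.04257 s.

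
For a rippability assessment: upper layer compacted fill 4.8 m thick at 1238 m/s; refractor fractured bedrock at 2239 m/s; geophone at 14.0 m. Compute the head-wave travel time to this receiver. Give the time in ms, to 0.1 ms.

θ_c = arcsin(V₁/V₂) = arcsin(1238/2239) = 33.57°, cos θ_c = 0.8332.
Intercept time tᵢ = 2h cos θ_c / V₁ = 2·4.8·0.8332/1238 = 0.00646 s.
t = x/V₂ + tᵢ = 14.0/2239 + 0.00646 = 0.01271 s.

12.7 ms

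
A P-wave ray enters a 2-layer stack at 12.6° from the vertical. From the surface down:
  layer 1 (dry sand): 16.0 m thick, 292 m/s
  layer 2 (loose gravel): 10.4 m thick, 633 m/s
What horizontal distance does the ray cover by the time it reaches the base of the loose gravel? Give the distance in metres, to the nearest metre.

9 m

Apply Snell's law at each interface; in layer i the horizontal offset is hᵢ·tan θᵢ.
Layer 1: θ = 12.60°; offset = 16.0·tan 12.60° = 3.576 m.
Layer 2: sin θ = 633·sin 12.6°/292 = 0.4729, θ = 28.22°; offset = 10.4·tan 28.22° = 5.582 m.
Σ offsets = 9.158 m.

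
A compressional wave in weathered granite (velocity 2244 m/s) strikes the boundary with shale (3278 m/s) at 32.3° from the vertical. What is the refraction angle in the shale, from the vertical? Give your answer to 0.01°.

Snell's law: sin θ₂ = (V₂/V₁)·sin θ₁ = (3278/2244)·sin 32.3° = 0.7806.
θ₂ = sin⁻¹(0.7806) = 51.31° (from vertical).

51.31°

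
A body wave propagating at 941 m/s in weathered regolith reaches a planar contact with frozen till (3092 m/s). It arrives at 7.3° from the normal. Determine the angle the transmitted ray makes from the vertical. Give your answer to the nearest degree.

25°

sin θ₁/V₁ = sin θ₂/V₂ ⇒ sin θ₂ = 3092·sin 7.3°/941 = 3092·0.1271/941 = 0.4175.
θ₂ = sin⁻¹(0.4175) = 24.68° (from vertical).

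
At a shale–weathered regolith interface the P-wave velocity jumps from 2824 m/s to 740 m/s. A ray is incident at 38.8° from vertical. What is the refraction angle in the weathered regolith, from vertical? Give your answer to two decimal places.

9.45°

sin θ₁/V₁ = sin θ₂/V₂ ⇒ sin θ₂ = 740·sin 38.8°/2824 = 740·0.6266/2824 = 0.1642.
θ₂ = arcsin 0.1642 = 9.45° from the normal.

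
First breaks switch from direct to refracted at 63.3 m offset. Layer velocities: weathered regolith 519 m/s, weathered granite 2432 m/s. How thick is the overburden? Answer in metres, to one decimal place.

25.5 m

h = (x_cross/2)·√((V₂−V₁)/(V₂+V₁)).
(V₂−V₁)/(V₂+V₁) = (2432−519)/(2432+519) = 0.6483; √ = 0.8051.
h = (63.3/2)·0.8051 = 25.48 m.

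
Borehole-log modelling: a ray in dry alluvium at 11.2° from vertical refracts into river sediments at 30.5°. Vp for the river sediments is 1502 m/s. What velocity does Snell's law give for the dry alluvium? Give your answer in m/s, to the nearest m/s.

575 m/s

Snell's law: sin 11.2°/V₁ = sin 30.5°/V₂.
V₁ = V₂·sin 11.2°/sin 30.5° = 1502 × 0.3827 = 574.81 m/s.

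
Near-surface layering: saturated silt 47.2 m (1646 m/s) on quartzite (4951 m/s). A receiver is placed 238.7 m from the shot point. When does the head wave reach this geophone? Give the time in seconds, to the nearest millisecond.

0.102 s

θ_c = arcsin(V₁/V₂) = arcsin(1646/4951) = 19.42°, cos θ_c = 0.9431.
Intercept time tᵢ = 2h cos θ_c / V₁ = 2·47.2·0.9431/1646 = 0.05409 s.
t = x/V₂ + tᵢ = 238.7/4951 + 0.05409 = 0.10230 s.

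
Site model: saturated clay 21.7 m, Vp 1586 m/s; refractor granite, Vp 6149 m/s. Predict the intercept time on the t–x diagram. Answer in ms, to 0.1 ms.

tᵢ = 2h·√(V₂²−V₁²)/(V₁V₂).
√(V₂²−V₁²) = √(6149²−1586²) = 5940.9 m/s.
tᵢ = 2·21.7·5940.9/(1586·6149) = 0.02644 s.

26.4 ms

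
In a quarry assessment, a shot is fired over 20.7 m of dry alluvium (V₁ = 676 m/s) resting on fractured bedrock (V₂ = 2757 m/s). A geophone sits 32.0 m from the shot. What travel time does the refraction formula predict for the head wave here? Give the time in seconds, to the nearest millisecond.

θ_c = arcsin(V₁/V₂) = arcsin(676/2757) = 14.19°, cos θ_c = 0.9695.
Intercept time tᵢ = 2h cos θ_c / V₁ = 2·20.7·0.9695/676 = 0.05937 s.
t = x/V₂ + tᵢ = 32.0/2757 + 0.05937 = 0.07098 s.

0.071 s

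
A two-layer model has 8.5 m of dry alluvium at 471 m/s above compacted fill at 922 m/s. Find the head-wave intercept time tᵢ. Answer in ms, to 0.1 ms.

31.0 ms

θ_c = arcsin(V₁/V₂) = arcsin(471/922) = 30.72°; cos θ_c = 0.8597.
tᵢ = 2h·cos θ_c / V₁ = 2·8.5·0.8597 / 471 = 0.03103 s.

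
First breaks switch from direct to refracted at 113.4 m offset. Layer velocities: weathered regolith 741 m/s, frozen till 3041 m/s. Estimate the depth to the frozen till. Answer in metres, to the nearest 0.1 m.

44.2 m

x_cross = 2h·√((V₂+V₁)/(V₂−V₁)) → h = x_cross / (2·√((V₂+V₁)/(V₂−V₁))).
√((V₂+V₁)/(V₂−V₁)) = √((3041+741)/(3041−741)) = 1.2823.
h = 113.4 / (2·1.2823) = 44.22 m.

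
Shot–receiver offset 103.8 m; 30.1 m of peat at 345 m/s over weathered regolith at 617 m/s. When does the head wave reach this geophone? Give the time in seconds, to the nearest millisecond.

θ_c = arcsin(V₁/V₂) = arcsin(345/617) = 34.00°, cos θ_c = 0.8291.
Intercept time tᵢ = 2h cos θ_c / V₁ = 2·30.1·0.8291/345 = 0.14467 s.
t = x/V₂ + tᵢ = 103.8/617 + 0.14467 = 0.31290 s.

0.313 s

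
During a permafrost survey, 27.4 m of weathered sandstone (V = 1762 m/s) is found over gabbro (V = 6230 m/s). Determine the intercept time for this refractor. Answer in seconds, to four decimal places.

tᵢ = 2h·√(V₂²−V₁²)/(V₁V₂).
√(V₂²−V₁²) = √(6230²−1762²) = 5975.6 m/s.
tᵢ = 2·27.4·5975.6/(1762·6230) = 0.02983 s.

0.0298 s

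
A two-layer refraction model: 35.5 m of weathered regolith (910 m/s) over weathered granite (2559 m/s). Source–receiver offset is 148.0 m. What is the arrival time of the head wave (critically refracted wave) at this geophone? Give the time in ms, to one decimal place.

t = x/V₂ + 2h·√(V₂²−V₁²)/(V₁V₂).
√(V₂²−V₁²) = √(2559²−910²) = 2391.7 m/s; delay term = 2·35.5·2391.7/(910·2559) = 0.07292 s.
t = 148.0/2559 + 0.07292 = 0.13076 s.

130.8 ms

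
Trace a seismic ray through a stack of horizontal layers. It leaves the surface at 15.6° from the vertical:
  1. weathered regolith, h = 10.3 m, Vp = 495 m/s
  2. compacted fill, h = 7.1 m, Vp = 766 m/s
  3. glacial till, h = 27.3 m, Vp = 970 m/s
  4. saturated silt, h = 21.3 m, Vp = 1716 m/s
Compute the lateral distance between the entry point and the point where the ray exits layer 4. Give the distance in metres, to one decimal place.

Ray parameter p = sin 15.6° / 495 m/s = 5.4327e-04 s/m.
Layer 1: θ = 15.60°; offset = 10.3·tan 15.60° = 2.876 m.
Layer 2: sin θ = p·766 = 0.4161 → θ = 24.59°; offset = 7.1·tan 24.59° = 3.249 m.
Layer 3: sin θ = p·970 = 0.5270 → θ = 31.80°; offset = 27.3·tan 31.80° = 16.928 m.
Layer 4: sin θ = p·1716 = 0.9323 → θ = 68.79°; offset = 21.3·tan 68.79° = 54.884 m.
Σ offsets = 77.937 m.

77.9 m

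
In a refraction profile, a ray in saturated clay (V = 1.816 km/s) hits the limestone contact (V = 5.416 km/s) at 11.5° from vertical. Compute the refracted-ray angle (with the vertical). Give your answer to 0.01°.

Snell's law: sin θ₂ = (V₂/V₁)·sin θ₁ = (5.416/1.816)·sin 11.5° = 0.5946.
θ₂ = arcsin 0.5946 = 36.48° from the normal.

36.48°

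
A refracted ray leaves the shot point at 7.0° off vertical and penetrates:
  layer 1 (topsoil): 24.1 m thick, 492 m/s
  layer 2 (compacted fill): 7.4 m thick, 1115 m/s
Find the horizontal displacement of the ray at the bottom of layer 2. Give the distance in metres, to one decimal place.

5.1 m

Apply Snell's law at each interface; in layer i the horizontal offset is hᵢ·tan θᵢ.
Layer 1: θ = 7.00°; offset = 24.1·tan 7.00° = 2.959 m.
Layer 2: sin θ = 1115·sin 7.0°/492 = 0.2762, θ = 16.03°; offset = 7.4·tan 16.03° = 2.127 m.
Total horizontal offset = 5.086 m.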